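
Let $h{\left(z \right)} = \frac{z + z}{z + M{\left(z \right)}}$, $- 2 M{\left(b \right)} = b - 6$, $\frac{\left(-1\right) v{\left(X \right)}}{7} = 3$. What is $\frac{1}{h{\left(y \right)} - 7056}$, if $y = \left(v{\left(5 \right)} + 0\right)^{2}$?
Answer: $- \frac{149}{1050756} \approx -0.0001418$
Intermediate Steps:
$v{\left(X \right)} = -21$ ($v{\left(X \right)} = \left(-7\right) 3 = -21$)
$M{\left(b \right)} = 3 - \frac{b}{2}$ ($M{\left(b \right)} = - \frac{b - 6}{2} = - \frac{-6 + b}{2} = 3 - \frac{b}{2}$)
$y = 441$ ($y = \left(-21 + 0\right)^{2} = \left(-21\right)^{2} = 441$)
$h{\left(z \right)} = \frac{2 z}{3 + \frac{z}{2}}$ ($h{\left(z \right)} = \frac{z + z}{z - \left(-3 + \frac{z}{2}\right)} = \frac{2 z}{3 + \frac{z}{2}}$)
$\frac{1}{h{\left(y \right)} - 7056} = \frac{1}{4 \cdot 441 \frac{1}{6 + 441} - 7056} = \frac{1}{4 \cdot 441 \cdot \frac{1}{447} - 7056} = \frac{1}{\frac{588}{149} - 7056} = \frac{1}{- \frac{1050756}{149}} = - \frac{149}{1050756}$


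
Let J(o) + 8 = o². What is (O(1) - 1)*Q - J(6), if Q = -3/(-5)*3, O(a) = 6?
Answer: -19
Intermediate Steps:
Q = 9/5 (Q = -3*(-⅕)*3 = (⅗)*3 = 9/5 ≈ 1.8000)
J(o) = -8 + o²
(O(1) - 1)*Q - J(6) = (6 - 1)*(9/5) - (-8 + 6²) = 5*(9/5) - (-8 + 36) = 9 - 1*28 = 9 - 28 = -19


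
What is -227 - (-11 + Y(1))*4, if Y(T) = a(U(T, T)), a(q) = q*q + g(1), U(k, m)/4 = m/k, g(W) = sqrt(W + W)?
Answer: -247 - 4*sqrt(2) ≈ -252.66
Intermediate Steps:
g(W) = sqrt(2)*sqrt(W) (g(W) = sqrt(2*W) = sqrt(2)*sqrt(W))
U(k, m) = 4*m/k (U(k, m) = 4*(m/k) = 4*m/k)
a(q) = sqrt(2) + q**2 (a(q) = q*q + sqrt(2)*sqrt(1) = q**2 + sqrt(2)*1 = q**2 + sqrt(2) = sqrt(2) + q**2)
Y(T) = 16 + sqrt(2) (Y(T) = sqrt(2) + (4*T/T)**2 = sqrt(2) + 4**2 = sqrt(2) + 16 = 16 + sqrt(2))
-227 - (-11 + Y(1))*4 = -227 - (-11 + (16 + sqrt(2)))*4 = -227 - (5 + sqrt(2))*4 = -227 - (20 + 4*sqrt(2)) = -227 + (-20 - 4*sqrt(2)) = -247 - 4*sqrt(2)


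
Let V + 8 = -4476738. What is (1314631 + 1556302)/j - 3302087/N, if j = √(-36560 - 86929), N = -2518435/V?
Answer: -14782604768902/2518435 - 2870933*I*√13721/41163 ≈ -5.8698e+6 - 8169.8*I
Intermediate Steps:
V = -4476746 (V = -8 - 4476738 = -4476746)
N = 2518435/4476746 (N = -2518435/(-4476746) = -2518435*(-1/4476746) = 2518435/4476746 ≈ 0.56256)
j = 3*I*√13721 (j = √(-123489) = 3*I*√13721 ≈ 351.41*I)
(1314631 + 1556302)/j - 3302087/N = (1314631 + 1556302)/((3*I*√13721)) - 3302087/2518435/4476746 = 2870933*(-I*√13721/41163) - 3302087*4476746/2518435 = -2870933*I*√13721/41163 - 14782604768902/2518435 = -14782604768902/2518435 - 2870933*I*√13721/41163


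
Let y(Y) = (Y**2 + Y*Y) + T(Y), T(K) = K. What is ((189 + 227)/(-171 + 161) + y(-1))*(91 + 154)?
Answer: -9947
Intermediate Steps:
y(Y) = Y + 2*Y**2 (y(Y) = (Y**2 + Y*Y) + Y = (Y**2 + Y**2) + Y = 2*Y**2 + Y = Y + 2*Y**2)
((189 + 227)/(-171 + 161) + y(-1))*(91 + 154) = ((189 + 227)/(-171 + 161) - (1 + 2*(-1)))*(91 + 154) = (416/(-10) - (1 - 2))*245 = (416*(-1/10) - 1*(-1))*245 = (-208/5 + 1)*245 = -203/5*245 = -9947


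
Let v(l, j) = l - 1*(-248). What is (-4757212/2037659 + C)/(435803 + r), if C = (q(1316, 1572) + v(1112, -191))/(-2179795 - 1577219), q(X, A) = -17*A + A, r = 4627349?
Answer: -2228054012755/4845128491593694044 ≈ -4.5985e-7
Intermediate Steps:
v(l, j) = 248 + l (v(l, j) = l + 248 = 248 + l)
q(X, A) = -16*A
C = 11896/1878507 (C = (-16*1572 + (248 + 1112))/(-2179795 - 1577219) = (-25152 + 1360)/(-3757014) = -23792*(-1/3757014) = 11896/1878507 ≈ 0.0063327)
(-4757212/2037659 + C)/(435803 + r) = (-4757212/2037659 + 11896/1878507)/(435803 + 4627349) = (-4757212*1/2037659 + 11896/1878507)/5063152 = (-4757212/2037659 + 11896/1878507)*(1/5063152) = -8912216051020/3827756695113*1/5063152 = -2228054012755/4845128491593694044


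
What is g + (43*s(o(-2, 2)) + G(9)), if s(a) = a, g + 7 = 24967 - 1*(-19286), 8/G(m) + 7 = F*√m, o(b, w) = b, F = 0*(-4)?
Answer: 309112/7 ≈ 44159.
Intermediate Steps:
F = 0
G(m) = -8/7 (G(m) = 8/(-7 + 0*√m) = 8/(-7 + 0) = 8/(-7) = 8*(-⅐) = -8/7)
g = 44246 (g = -7 + (24967 - 1*(-19286)) = -7 + (24967 + 19286) = -7 + 44253 = 44246)
g + (43*s(o(-2, 2)) + G(9)) = 44246 + (43*(-2) - 8/7) = 44246 + (-86 - 8/7) = 44246 - 610/7 = 309112/7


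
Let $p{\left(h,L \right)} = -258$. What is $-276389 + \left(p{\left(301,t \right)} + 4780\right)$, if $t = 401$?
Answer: $-271867$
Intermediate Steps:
$-276389 + \left(p{\left(301,t \right)} + 4780\right) = -276389 + \left(-258 + 4780\right) = -276389 + 4522 = -271867$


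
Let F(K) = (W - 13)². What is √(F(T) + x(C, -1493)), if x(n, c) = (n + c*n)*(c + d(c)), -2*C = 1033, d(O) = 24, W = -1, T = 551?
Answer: I*√1132037646 ≈ 33646.0*I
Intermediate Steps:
F(K) = 196 (F(K) = (-1 - 13)² = (-14)² = 196)
C = -1033/2 (C = -½*1033 = -1033/2 ≈ -516.50)
x(n, c) = (24 + c)*(n + c*n) (x(n, c) = (n + c*n)*(c + 24) = (n + c*n)*(24 + c) = (24 + c)*(n + c*n))
√(F(T) + x(C, -1493)) = √(196 - 1033*(24 + (-1493)² + 25*(-1493))/2) = √(196 - 1033*(24 + 2229049 - 37325)/2) = √(196 - 1033/2*2191748) = √(196 - 1132037842) = √(-1132037646) = I*√1132037646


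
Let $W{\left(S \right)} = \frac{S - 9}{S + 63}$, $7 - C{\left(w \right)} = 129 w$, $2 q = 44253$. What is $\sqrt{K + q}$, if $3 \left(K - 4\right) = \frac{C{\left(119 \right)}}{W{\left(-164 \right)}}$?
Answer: $\frac{\sqrt{20627105898}}{1038} \approx 138.36$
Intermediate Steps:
$q = \frac{44253}{2}$ ($q = \frac{1}{2} \cdot 44253 = \frac{44253}{2} \approx 22127.0$)
$C{\left(w \right)} = 7 - 129 w$
$W{\left(S \right)} = \frac{-9 + S}{63 + S}$
$K = - \frac{1547668}{519}$ ($K = 4 + \frac{\left(7 - 15351\right) \frac{1}{\frac{1}{63 - 164} \left(-9 - 164\right)}}{3} = 4 + \frac{\left(7 - 15351\right) \frac{1}{\frac{1}{-101} \left(-173\right)}}{3} = 4 + \frac{\left(-15344\right) \frac{1}{\left(- \frac{1}{101}\right) \left(-173\right)}}{3} = 4 + \frac{\left(-15344\right) \frac{1}{\frac{173}{101}}}{3} = 4 + \frac{\left(-15344\right) \frac{101}{173}}{3} = 4 + \frac{1}{3} \left(- \frac{1549744}{173}\right) = 4 - \frac{1549744}{519} = - \frac{1547668}{519} \approx -2982.0$)
$\sqrt{K + q} = \sqrt{- \frac{1547668}{519} + \frac{44253}{2}} = \sqrt{\frac{19871971}{1038}} = \frac{\sqrt{20627105898}}{1038}$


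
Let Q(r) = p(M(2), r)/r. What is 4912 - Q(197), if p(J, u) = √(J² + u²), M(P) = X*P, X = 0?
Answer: 4911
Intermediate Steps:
M(P) = 0 (M(P) = 0*P = 0)
Q(r) = √(r²)/r (Q(r) = √(0² + r²)/r = √(0 + r²)/r = √(r²)/r)
4912 - Q(197) = 4912 - √(197²)/197 = 4912 - √38809/197 = 4912 - 197/197 = 4912 - 1*1 = 4912 - 1 = 4911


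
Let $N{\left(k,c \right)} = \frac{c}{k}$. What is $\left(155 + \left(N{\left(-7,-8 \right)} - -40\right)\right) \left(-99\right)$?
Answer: $- \frac{135927}{7} \approx -19418.0$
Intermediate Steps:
$\left(155 + \left(N{\left(-7,-8 \right)} - -40\right)\right) \left(-99\right) = \left(155 - \left(-40 + \frac{8}{-7}\right)\right) \left(-99\right) = \left(155 + \left(\left(-8\right) \left(- \frac{1}{7}\right) + 40\right)\right) \left(-99\right) = \left(155 + \left(\frac{8}{7} + 40\right)\right) \left(-99\right) = \left(155 + \frac{288}{7}\right) \left(-99\right) = \frac{1373}{7} \left(-99\right) = - \frac{135927}{7}$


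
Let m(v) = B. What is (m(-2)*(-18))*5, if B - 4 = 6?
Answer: -900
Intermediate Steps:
B = 10 (B = 4 + 6 = 10)
m(v) = 10
(m(-2)*(-18))*5 = (10*(-18))*5 = -180*5 = -900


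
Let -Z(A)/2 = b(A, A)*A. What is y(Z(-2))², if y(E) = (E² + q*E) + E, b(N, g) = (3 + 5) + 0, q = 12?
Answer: 2073600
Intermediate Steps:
b(N, g) = 8 (b(N, g) = 8 + 0 = 8)
Z(A) = -16*A
y(E) = E² + 13*E (y(E) = (E² + 12*E) + E = E² + 13*E)
y(Z(-2))² = ((-16*(-2))*(13 - 16*(-2)))² = (32*(13 + 32))² = (32*45)² = 1440² = 2073600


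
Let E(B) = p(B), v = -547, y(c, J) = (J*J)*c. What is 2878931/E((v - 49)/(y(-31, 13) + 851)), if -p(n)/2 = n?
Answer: -3158187307/298 ≈ -1.0598e+7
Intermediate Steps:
p(n) = -2*n
y(c, J) = c*J² (y(c, J) = J²*c = c*J²)
E(B) = -2*B
2878931/E((v - 49)/(y(-31, 13) + 851)) = 2878931/((-2*(-547 - 49)/(-31*13² + 851))) = 2878931/((-(-1192)/(-31*169 + 851))) = 2878931/((-(-1192)/(-5239 + 851))) = 2878931/((-(-1192)/(-4388))) = 2878931/((-(-1192)*(-1)/4388)) = 2878931/((-2*149/1097)) = 2878931/(-298/1097) = 2878931*(-1097/298) = -3158187307/298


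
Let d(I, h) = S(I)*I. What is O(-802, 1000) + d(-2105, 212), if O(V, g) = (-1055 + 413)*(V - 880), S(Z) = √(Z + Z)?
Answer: 1079844 - 2105*I*√4210 ≈ 1.0798e+6 - 1.3658e+5*I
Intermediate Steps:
S(Z) = √2*√Z (S(Z) = √(2*Z) = √2*√Z)
O(V, g) = 564960 - 642*V (O(V, g) = -642*(-880 + V) = 564960 - 642*V)
d(I, h) = √2*I^(3/2) (d(I, h) = (√2*√I)*I = √2*I^(3/2))
O(-802, 1000) + d(-2105, 212) = (564960 - 642*(-802)) + √2*(-2105)^(3/2) = (564960 + 514884) + √2*(-2105*I*√2105) = 1079844 - 2105*I*√4210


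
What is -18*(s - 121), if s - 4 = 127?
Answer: -180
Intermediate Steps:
s = 131 (s = 4 + 127 = 131)
-18*(s - 121) = -18*(131 - 121) = -18*10 = -180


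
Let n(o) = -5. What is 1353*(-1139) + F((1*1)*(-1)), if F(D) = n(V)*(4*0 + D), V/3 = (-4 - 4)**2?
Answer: -1541062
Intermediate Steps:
V = 192 (V = 3*(-4 - 4)**2 = 3*(-8)**2 = 3*64 = 192)
F(D) = -5*D (F(D) = -5*(4*0 + D) = -5*(0 + D) = -5*D)
1353*(-1139) + F((1*1)*(-1)) = 1353*(-1139) - 5*1*1*(-1) = -1541067 - 5*(-1) = -1541067 + 5 = -1541062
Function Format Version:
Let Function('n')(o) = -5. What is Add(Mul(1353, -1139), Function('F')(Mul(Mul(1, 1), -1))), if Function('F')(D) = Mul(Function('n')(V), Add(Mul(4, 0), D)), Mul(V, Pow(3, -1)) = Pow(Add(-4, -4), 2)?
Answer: -1541062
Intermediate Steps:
V = 192 (V = Mul(3, Pow(Add(-4, -4), 2)) = Mul(3, Pow(-8, 2)) = Mul(3, 64) = 192)
Function('F')(D) = Mul(-5, D) (Function('F')(D) = Mul(-5, Add(Mul(4, 0), D)) = Mul(-5, Add(0, D)) = Mul(-5, D))
Add(Mul(1353, -1139), Function('F')(Mul(Mul(1, 1), -1))) = Add(Mul(1353, -1139), Mul(-5, Mul(Mul(1, 1), -1))) = Add(-1541067, Mul(-5, Mul(1, -1))) = Add(-1541067, Mul(-5, -1)) = Add(-1541067, 5) = -1541062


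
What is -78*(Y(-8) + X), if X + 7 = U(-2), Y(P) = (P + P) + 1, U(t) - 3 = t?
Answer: 1638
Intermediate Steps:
U(t) = 3 + t
Y(P) = 1 + 2*P (Y(P) = 2*P + 1 = 1 + 2*P)
X = -6 (X = -7 + (3 - 2) = -7 + 1 = -6)
-78*(Y(-8) + X) = -78*((1 + 2*(-8)) - 6) = -78*((1 - 16) - 6) = -78*(-15 - 6) = -78*(-21) = 1638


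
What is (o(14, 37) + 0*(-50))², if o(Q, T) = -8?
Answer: 64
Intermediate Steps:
(o(14, 37) + 0*(-50))² = (-8 + 0*(-50))² = (-8 + 0)² = (-8)² = 64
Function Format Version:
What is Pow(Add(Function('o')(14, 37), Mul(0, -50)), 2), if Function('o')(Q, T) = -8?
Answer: 64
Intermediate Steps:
Pow(Add(Function('o')(14, 37), Mul(0, -50)), 2) = Pow(Add(-8, Mul(0, -50)), 2) = Pow(Add(-8, 0), 2) = Pow(-8, 2) = 64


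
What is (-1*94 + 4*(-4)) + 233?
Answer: 123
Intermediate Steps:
(-1*94 + 4*(-4)) + 233 = (-94 - 16) + 233 = -110 + 233 = 123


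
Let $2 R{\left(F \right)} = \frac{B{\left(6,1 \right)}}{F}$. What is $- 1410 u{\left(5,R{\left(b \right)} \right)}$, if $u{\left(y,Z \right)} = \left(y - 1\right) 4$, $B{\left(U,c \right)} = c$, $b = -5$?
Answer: $-22560$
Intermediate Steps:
$R{\left(F \right)} = \frac{1}{2 F}$ ($R{\left(F \right)} = \frac{1 \frac{1}{F}}{2} = \frac{1}{2 F}$)
$u{\left(y,Z \right)} = -4 + 4 y$ ($u{\left(y,Z \right)} = \left(-1 + y\right) 4 = -4 + 4 y$)
$- 1410 u{\left(5,R{\left(b \right)} \right)} = - 1410 \left(-4 + 4 \cdot 5\right) = - 1410 \left(-4 + 20\right) = \left(-1410\right) 16 = -22560$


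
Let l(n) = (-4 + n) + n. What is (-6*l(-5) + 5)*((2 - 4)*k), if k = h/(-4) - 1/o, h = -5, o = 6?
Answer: -1157/6 ≈ -192.83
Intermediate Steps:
l(n) = -4 + 2*n
k = 13/12 (k = -5/(-4) - 1/6 = -5*(-1/4) - 1*1/6 = 5/4 - 1/6 = 13/12 ≈ 1.0833)
(-6*l(-5) + 5)*((2 - 4)*k) = (-6*(-4 + 2*(-5)) + 5)*((2 - 4)*(13/12)) = (-6*(-4 - 10) + 5)*(-2*13/12) = (-6*(-14) + 5)*(-13/6) = (84 + 5)*(-13/6) = 89*(-13/6) = -1157/6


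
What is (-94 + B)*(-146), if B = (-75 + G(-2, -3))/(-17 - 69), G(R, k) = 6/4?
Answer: 1169533/86 ≈ 13599.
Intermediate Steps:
G(R, k) = 3/2 (G(R, k) = 6*(¼) = 3/2)
B = 147/172 (B = (-75 + 3/2)/(-17 - 69) = -147/2/(-86) = -147/2*(-1/86) = 147/172 ≈ 0.85465)
(-94 + B)*(-146) = (-94 + 147/172)*(-146) = -16021/172*(-146) = 1169533/86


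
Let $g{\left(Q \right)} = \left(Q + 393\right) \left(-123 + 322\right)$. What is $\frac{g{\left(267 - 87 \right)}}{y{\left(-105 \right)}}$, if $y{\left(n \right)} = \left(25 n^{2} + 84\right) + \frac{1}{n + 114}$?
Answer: $\frac{1026243}{2481382} \approx 0.41358$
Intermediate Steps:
$g{\left(Q \right)} = 78207 + 199 Q$ ($g{\left(Q \right)} = \left(393 + Q\right) 199 = 78207 + 199 Q$)
$y{\left(n \right)} = 84 + \frac{1}{114 + n} + 25 n^{2}$ ($y{\left(n \right)} = \left(84 + 25 n^{2}\right) + \frac{1}{114 + n} = 84 + \frac{1}{114 + n} + 25 n^{2}$)
$\frac{g{\left(267 - 87 \right)}}{y{\left(-105 \right)}} = \frac{78207 + 199 \left(267 - 87\right)}{\frac{1}{114 - 105} \left(9577 + 25 \left(-105\right)^{3} + 84 \left(-105\right) + 2850 \left(-105\right)^{2}\right)} = \frac{78207 + 199 \cdot 180}{\frac{1}{9} \left(9577 + 25 \left(-1157625\right) - 8820 + 2850 \cdot 11025\right)} = \frac{78207 + 35820}{\frac{1}{9} \left(9577 - 28940625 - 8820 + 31421250\right)} = \frac{114027}{\frac{1}{9} \cdot 2481382} = \frac{114027}{\frac{2481382}{9}} = 114027 \cdot \frac{9}{2481382} = \frac{1026243}{2481382}$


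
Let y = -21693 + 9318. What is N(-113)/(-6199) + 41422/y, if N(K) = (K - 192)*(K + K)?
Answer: -1109783728/76712625 ≈ -14.467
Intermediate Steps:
y = -12375
N(K) = 2*K*(-192 + K) (N(K) = (-192 + K)*(2*K) = 2*K*(-192 + K))
N(-113)/(-6199) + 41422/y = (2*(-113)*(-192 - 113))/(-6199) + 41422/(-12375) = (2*(-113)*(-305))*(-1/6199) + 41422*(-1/12375) = 68930*(-1/6199) - 41422/12375 = -68930/6199 - 41422/12375 = -1109783728/76712625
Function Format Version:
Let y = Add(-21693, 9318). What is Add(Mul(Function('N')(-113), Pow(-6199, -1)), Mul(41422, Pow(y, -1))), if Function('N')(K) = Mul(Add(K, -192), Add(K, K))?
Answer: Rational(-1109783728, 76712625) ≈ -14.467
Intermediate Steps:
y = -12375
Function('N')(K) = Mul(2, K, Add(-192, K)) (Function('N')(K) = Mul(Add(-192, K), Mul(2, K)) = Mul(2, K, Add(-192, K)))
Add(Mul(Function('N')(-113), Pow(-6199, -1)), Mul(41422, Pow(y, -1))) = Add(Mul(Mul(2, -113, Add(-192, -113)), Pow(-6199, -1)), Mul(41422, Pow(-12375, -1))) = Add(Mul(Mul(2, -113, -305), Rational(-1, 6199)), Mul(41422, Rational(-1, 12375))) = Add(Mul(68930, Rational(-1, 6199)), Rational(-41422, 12375)) = Add(Rational(-68930, 6199), Rational(-41422, 12375)) = Rational(-1109783728, 76712625)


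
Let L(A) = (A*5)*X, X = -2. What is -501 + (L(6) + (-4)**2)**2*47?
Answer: 90491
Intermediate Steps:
L(A) = -10*A (L(A) = (A*5)*(-2) = (5*A)*(-2) = -10*A)
-501 + (L(6) + (-4)**2)**2*47 = -501 + (-10*6 + (-4)**2)**2*47 = -501 + (-60 + 16)**2*47 = -501 + (-44)**2*47 = -501 + 1936*47 = -501 + 90992 = 90491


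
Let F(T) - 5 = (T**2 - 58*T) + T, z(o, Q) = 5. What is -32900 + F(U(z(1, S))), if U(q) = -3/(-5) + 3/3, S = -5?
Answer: -824591/25 ≈ -32984.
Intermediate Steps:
U(q) = 8/5 (U(q) = -3*(-1/5) + 3*(1/3) = 3/5 + 1 = 8/5)
F(T) = 5 + T**2 - 57*T (F(T) = 5 + ((T**2 - 58*T) + T) = 5 + (T**2 - 57*T) = 5 + T**2 - 57*T)
-32900 + F(U(z(1, S))) = -32900 + (5 + (8/5)**2 - 57*8/5) = -32900 + (5 + 64/25 - 456/5) = -32900 - 2091/25 = -824591/25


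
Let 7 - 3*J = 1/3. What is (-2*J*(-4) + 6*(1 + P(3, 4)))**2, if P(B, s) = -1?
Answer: 25600/81 ≈ 316.05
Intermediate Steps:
J = 20/9 (J = 7/3 - 1/(3*3) = 7/3 - 1/3*1/3 = 7/3 - 1/9 = 20/9 ≈ 2.2222)
(-2*J*(-4) + 6*(1 + P(3, 4)))**2 = (-40*(-4)/9 + 6*(1 - 1))**2 = (-2*(-80/9) + 6*0)**2 = (160/9 + 0)**2 = (160/9)**2 = 25600/81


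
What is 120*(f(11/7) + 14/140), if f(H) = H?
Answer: 1404/7 ≈ 200.57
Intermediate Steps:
120*(f(11/7) + 14/140) = 120*(11/7 + 14/140) = 120*(11*(⅐) + 14*(1/140)) = 120*(11/7 + ⅒) = 120*(117/70) = 1404/7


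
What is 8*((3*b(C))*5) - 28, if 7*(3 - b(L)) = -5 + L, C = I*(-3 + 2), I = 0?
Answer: 2924/7 ≈ 417.71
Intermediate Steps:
C = 0 (C = 0*(-3 + 2) = 0*(-1) = 0)
b(L) = 26/7 - L/7 (b(L) = 3 - (-5 + L)/7 = 3 + (5/7 - L/7) = 26/7 - L/7)
8*((3*b(C))*5) - 28 = 8*((3*(26/7 - ⅐*0))*5) - 28 = 8*((3*(26/7 + 0))*5) - 28 = 8*((3*(26/7))*5) - 28 = 8*((78/7)*5) - 28 = 8*(390/7) - 28 = 3120/7 - 28 = 2924/7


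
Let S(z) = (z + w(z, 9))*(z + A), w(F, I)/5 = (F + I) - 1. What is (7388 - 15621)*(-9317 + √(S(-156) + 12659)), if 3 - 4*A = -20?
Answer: 76706861 - 8233*√147283 ≈ 7.3547e+7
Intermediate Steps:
w(F, I) = -5 + 5*F + 5*I (w(F, I) = 5*((F + I) - 1) = 5*(-1 + F + I) = -5 + 5*F + 5*I)
A = 23/4 (A = ¾ - ¼*(-20) = ¾ + 5 = 23/4 ≈ 5.7500)
S(z) = (40 + 6*z)*(23/4 + z) (S(z) = (z + (-5 + 5*z + 5*9))*(z + 23/4) = (z + (-5 + 5*z + 45))*(23/4 + z) = (z + (40 + 5*z))*(23/4 + z) = (40 + 6*z)*(23/4 + z))
(7388 - 15621)*(-9317 + √(S(-156) + 12659)) = (7388 - 15621)*(-9317 + √((230 + 6*(-156)² + (149/2)*(-156)) + 12659)) = -8233*(-9317 + √((230 + 6*24336 - 11622) + 12659)) = -8233*(-9317 + √((230 + 146016 - 11622) + 12659)) = -8233*(-9317 + √(134624 + 12659)) = -8233*(-9317 + √147283) = 76706861 - 8233*√147283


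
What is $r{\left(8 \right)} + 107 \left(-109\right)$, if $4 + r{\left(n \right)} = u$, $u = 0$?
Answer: $-11667$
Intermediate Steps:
$r{\left(n \right)} = -4$ ($r{\left(n \right)} = -4 + 0 = -4$)
$r{\left(8 \right)} + 107 \left(-109\right) = -4 + 107 \left(-109\right) = -4 - 11663 = -11667$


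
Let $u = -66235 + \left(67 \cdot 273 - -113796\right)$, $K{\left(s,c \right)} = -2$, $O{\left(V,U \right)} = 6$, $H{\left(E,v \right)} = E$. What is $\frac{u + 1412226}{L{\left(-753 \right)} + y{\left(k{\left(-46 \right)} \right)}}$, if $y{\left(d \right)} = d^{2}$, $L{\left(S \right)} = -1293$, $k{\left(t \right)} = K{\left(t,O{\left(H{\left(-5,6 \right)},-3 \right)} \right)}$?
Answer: $- \frac{1478078}{1289} \approx -1146.7$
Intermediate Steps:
$k{\left(t \right)} = -2$
$u = 65852$ ($u = -66235 + \left(18291 + 113796\right) = -66235 + 132087 = 65852$)
$\frac{u + 1412226}{L{\left(-753 \right)} + y{\left(k{\left(-46 \right)} \right)}} = \frac{65852 + 1412226}{-1293 + \left(-2\right)^{2}} = \frac{1478078}{-1293 + 4} = \frac{1478078}{-1289} = 1478078 \left(- \frac{1}{1289}\right) = - \frac{1478078}{1289}$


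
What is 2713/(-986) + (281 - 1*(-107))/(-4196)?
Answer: -2941579/1034314 ≈ -2.8440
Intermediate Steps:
2713/(-986) + (281 - 1*(-107))/(-4196) = 2713*(-1/986) + (281 + 107)*(-1/4196) = -2713/986 + 388*(-1/4196) = -2713/986 - 97/1049 = -2941579/1034314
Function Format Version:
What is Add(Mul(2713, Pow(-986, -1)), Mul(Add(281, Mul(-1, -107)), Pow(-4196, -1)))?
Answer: Rational(-2941579, 1034314) ≈ -2.8440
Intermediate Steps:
Add(Mul(2713, Pow(-986, -1)), Mul(Add(281, Mul(-1, -107)), Pow(-4196, -1))) = Add(Mul(2713, Rational(-1, 986)), Mul(Add(281, 107), Rational(-1, 4196))) = Add(Rational(-2713, 986), Mul(388, Rational(-1, 4196))) = Add(Rational(-2713, 986), Rational(-97, 1049)) = Rational(-2941579, 1034314)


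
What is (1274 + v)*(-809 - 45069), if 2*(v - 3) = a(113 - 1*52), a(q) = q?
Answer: -59985485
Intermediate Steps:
v = 67/2 (v = 3 + (113 - 1*52)/2 = 3 + (113 - 52)/2 = 3 + (1/2)*61 = 3 + 61/2 = 67/2 ≈ 33.500)
(1274 + v)*(-809 - 45069) = (1274 + 67/2)*(-809 - 45069) = (2615/2)*(-45878) = -59985485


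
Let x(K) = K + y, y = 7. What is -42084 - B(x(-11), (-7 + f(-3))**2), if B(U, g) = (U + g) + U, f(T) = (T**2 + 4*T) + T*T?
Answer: -42077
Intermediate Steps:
f(T) = 2*T**2 + 4*T (f(T) = (T**2 + 4*T) + T**2 = 2*T**2 + 4*T)
x(K) = 7 + K (x(K) = K + 7 = 7 + K)
B(U, g) = g + 2*U
-42084 - B(x(-11), (-7 + f(-3))**2) = -42084 - ((-7 + 2*(-3)*(2 - 3))**2 + 2*(7 - 11)) = -42084 - ((-7 + 2*(-3)*(-1))**2 + 2*(-4)) = -42084 - ((-7 + 6)**2 - 8) = -42084 - ((-1)**2 - 8) = -42084 - (1 - 8) = -42084 - 1*(-7) = -42084 + 7 = -42077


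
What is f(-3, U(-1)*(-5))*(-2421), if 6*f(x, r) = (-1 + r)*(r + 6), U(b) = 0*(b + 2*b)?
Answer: 2421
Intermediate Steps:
U(b) = 0 (U(b) = 0*(3*b) = 0)
f(x, r) = (-1 + r)*(6 + r)/6 (f(x, r) = ((-1 + r)*(r + 6))/6 = ((-1 + r)*(6 + r))/6 = (-1 + r)*(6 + r)/6)
f(-3, U(-1)*(-5))*(-2421) = (-1 + (0*(-5))²/6 + 5*(0*(-5))/6)*(-2421) = (-1 + (⅙)*0² + (⅚)*0)*(-2421) = (-1 + (⅙)*0 + 0)*(-2421) = (-1 + 0 + 0)*(-2421) = -1*(-2421) = 2421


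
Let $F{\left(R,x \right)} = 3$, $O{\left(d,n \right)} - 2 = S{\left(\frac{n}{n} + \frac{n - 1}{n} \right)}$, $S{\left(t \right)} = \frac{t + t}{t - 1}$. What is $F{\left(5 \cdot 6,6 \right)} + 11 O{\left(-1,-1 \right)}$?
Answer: $58$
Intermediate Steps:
$S{\left(t \right)} = \frac{2 t}{-1 + t}$
$O{\left(d,n \right)} = 2 + \frac{2 n \left(1 + \frac{-1 + n}{n}\right)}{-1 + n}$ ($O{\left(d,n \right)} = 2 + \frac{2 \left(\frac{n}{n} + \frac{n - 1}{n}\right)}{-1 + \left(\frac{n}{n} + \frac{n - 1}{n}\right)} = 2 + \frac{2 \left(1 + \frac{-1 + n}{n}\right)}{-1 + \left(1 + \frac{-1 + n}{n}\right)} = 2 + \frac{2 \left(1 + \frac{-1 + n}{n}\right)}{\frac{1}{n} \left(-1 + n\right)} = 2 + 2 \left(1 + \frac{-1 + n}{n}\right) \frac{n}{-1 + n} = 2 + \frac{2 n \left(1 + \frac{-1 + n}{n}\right)}{-1 + n}$)
$F{\left(5 \cdot 6,6 \right)} + 11 O{\left(-1,-1 \right)} = 3 + 11 \frac{2 \left(-2 + 3 \left(-1\right)\right)}{-1 - 1} = 3 + 11 \frac{2 \left(-2 - 3\right)}{-2} = 3 + 11 \cdot 2 \left(- \frac{1}{2}\right) \left(-5\right) = 3 + 11 \cdot 5 = 3 + 55 = 58$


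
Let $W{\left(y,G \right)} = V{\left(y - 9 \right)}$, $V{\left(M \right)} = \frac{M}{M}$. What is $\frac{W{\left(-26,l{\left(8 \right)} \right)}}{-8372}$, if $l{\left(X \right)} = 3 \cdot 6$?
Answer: $- \frac{1}{8372} \approx -0.00011945$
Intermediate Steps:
$l{\left(X \right)} = 18$
$V{\left(M \right)} = 1$
$W{\left(y,G \right)} = 1$
$\frac{W{\left(-26,l{\left(8 \right)} \right)}}{-8372} = 1 \frac{1}{-8372} = 1 \left(- \frac{1}{8372}\right) = - \frac{1}{8372}$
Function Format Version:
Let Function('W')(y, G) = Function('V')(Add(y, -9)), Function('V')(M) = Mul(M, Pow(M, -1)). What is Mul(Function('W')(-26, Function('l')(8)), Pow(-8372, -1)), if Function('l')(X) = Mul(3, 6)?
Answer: Rational(-1, 8372) ≈ -0.00011945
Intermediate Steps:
Function('l')(X) = 18
Function('V')(M) = 1
Function('W')(y, G) = 1
Mul(Function('W')(-26, Function('l')(8)), Pow(-8372, -1)) = Mul(1, Pow(-8372, -1)) = Mul(1, Rational(-1, 8372)) = Rational(-1, 8372)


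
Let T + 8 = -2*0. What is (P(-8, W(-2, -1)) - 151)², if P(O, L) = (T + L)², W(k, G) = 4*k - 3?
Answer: 44100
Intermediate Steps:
T = -8 (T = -8 - 2*0 = -8 + 0 = -8)
W(k, G) = -3 + 4*k
P(O, L) = (-8 + L)²
(P(-8, W(-2, -1)) - 151)² = ((-8 + (-3 + 4*(-2)))² - 151)² = ((-8 + (-3 - 8))² - 151)² = ((-8 - 11)² - 151)² = ((-19)² - 151)² = (361 - 151)² = 210² = 44100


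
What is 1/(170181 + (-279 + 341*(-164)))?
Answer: 1/113978 ≈ 8.7736e-6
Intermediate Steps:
1/(170181 + (-279 + 341*(-164))) = 1/(170181 + (-279 - 55924)) = 1/(170181 - 56203) = 1/113978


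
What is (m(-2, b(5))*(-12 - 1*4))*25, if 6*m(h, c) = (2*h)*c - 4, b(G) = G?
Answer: 1600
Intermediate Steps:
m(h, c) = -⅔ + c*h/3 (m(h, c) = ((2*h)*c - 4)/6 = (2*c*h - 4)/6 = (-4 + 2*c*h)/6 = -⅔ + c*h/3)
(m(-2, b(5))*(-12 - 1*4))*25 = ((-⅔ + (⅓)*5*(-2))*(-12 - 1*4))*25 = ((-⅔ - 10/3)*(-12 - 4))*25 = -4*(-16)*25 = 64*25 = 1600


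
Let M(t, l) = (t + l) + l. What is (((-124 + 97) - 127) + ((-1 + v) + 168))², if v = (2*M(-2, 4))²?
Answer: 24649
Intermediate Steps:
M(t, l) = t + 2*l (M(t, l) = (l + t) + l = t + 2*l)
v = 144 (v = (2*(-2 + 2*4))² = (2*(-2 + 8))² = (2*6)² = 12² = 144)
(((-124 + 97) - 127) + ((-1 + v) + 168))² = (((-124 + 97) - 127) + ((-1 + 144) + 168))² = ((-27 - 127) + (143 + 168))² = (-154 + 311)² = 157² = 24649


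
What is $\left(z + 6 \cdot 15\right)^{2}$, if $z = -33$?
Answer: $3249$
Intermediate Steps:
$\left(z + 6 \cdot 15\right)^{2} = \left(-33 + 6 \cdot 15\right)^{2} = \left(-33 + 90\right)^{2} = 57^{2} = 3249$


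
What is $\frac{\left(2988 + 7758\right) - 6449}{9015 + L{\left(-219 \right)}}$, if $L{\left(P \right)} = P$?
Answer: $\frac{4297}{8796} \approx 0.48852$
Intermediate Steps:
$\frac{\left(2988 + 7758\right) - 6449}{9015 + L{\left(-219 \right)}} = \frac{\left(2988 + 7758\right) - 6449}{9015 - 219} = \frac{10746 - 6449}{8796} = 4297 \cdot \frac{1}{8796} = \frac{4297}{8796}$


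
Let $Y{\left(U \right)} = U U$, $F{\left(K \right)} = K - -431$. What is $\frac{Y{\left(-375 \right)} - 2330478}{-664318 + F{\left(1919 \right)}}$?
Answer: $\frac{243317}{73552} \approx 3.3081$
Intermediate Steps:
$F{\left(K \right)} = 431 + K$ ($F{\left(K \right)} = K + 431 = 431 + K$)
$Y{\left(U \right)} = U^{2}$
$\frac{Y{\left(-375 \right)} - 2330478}{-664318 + F{\left(1919 \right)}} = \frac{\left(-375\right)^{2} - 2330478}{-664318 + \left(431 + 1919\right)} = \frac{140625 - 2330478}{-664318 + 2350} = - \frac{2189853}{-661968} = \left(-2189853\right) \left(- \frac{1}{661968}\right) = \frac{243317}{73552}$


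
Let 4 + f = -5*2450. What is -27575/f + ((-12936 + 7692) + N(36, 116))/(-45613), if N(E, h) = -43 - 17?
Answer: 1322773691/558941702 ≈ 2.3666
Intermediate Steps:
N(E, h) = -60
f = -12254 (f = -4 - 5*2450 = -4 - 12250 = -12254)
-27575/f + ((-12936 + 7692) + N(36, 116))/(-45613) = -27575/(-12254) + ((-12936 + 7692) - 60)/(-45613) = -27575*(-1/12254) + (-5244 - 60)*(-1/45613) = 27575/12254 - 5304*(-1/45613) = 27575/12254 + 5304/45613 = 1322773691/558941702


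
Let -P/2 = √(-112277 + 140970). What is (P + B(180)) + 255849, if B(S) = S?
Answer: 256029 - 2*√28693 ≈ 2.5569e+5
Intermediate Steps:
P = -2*√28693 (P = -2*√(-112277 + 140970) = -2*√28693 ≈ -338.78)
(P + B(180)) + 255849 = (-2*√28693 + 180) + 255849 = (180 - 2*√28693) + 255849 = 256029 - 2*√28693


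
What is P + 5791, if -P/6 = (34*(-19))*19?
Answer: 79435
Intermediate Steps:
P = 73644 (P = -6*34*(-19)*19 = -(-3876)*19 = -6*(-12274) = 73644)
P + 5791 = 73644 + 5791 = 79435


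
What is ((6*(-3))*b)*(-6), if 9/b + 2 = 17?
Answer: 324/5 ≈ 64.800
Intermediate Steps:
b = ⅗ (b = 9/(-2 + 17) = 9/15 = 9*(1/15) = ⅗ ≈ 0.60000)
((6*(-3))*b)*(-6) = ((6*(-3))*(⅗))*(-6) = -18*⅗*(-6) = -54/5*(-6) = 324/5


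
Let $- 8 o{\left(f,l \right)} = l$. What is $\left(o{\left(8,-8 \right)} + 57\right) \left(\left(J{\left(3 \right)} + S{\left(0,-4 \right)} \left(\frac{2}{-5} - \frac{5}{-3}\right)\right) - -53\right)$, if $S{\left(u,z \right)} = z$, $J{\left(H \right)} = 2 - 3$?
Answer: $\frac{40832}{15} \approx 2722.1$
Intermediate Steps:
$J{\left(H \right)} = -1$ ($J{\left(H \right)} = 2 - 3 = -1$)
$o{\left(f,l \right)} = - \frac{l}{8}$
$\left(o{\left(8,-8 \right)} + 57\right) \left(\left(J{\left(3 \right)} + S{\left(0,-4 \right)} \left(\frac{2}{-5} - \frac{5}{-3}\right)\right) - -53\right) = \left(\left(- \frac{1}{8}\right) \left(-8\right) + 57\right) \left(\left(-1 - 4 \left(\frac{2}{-5} - \frac{5}{-3}\right)\right) - -53\right) = \left(1 + 57\right) \left(\left(-1 - 4 \left(2 \left(- \frac{1}{5}\right) - - \frac{5}{3}\right)\right) + 53\right) = 58 \left(\left(-1 - 4 \left(- \frac{2}{5} + \frac{5}{3}\right)\right) + 53\right) = 58 \left(\left(-1 - \frac{76}{15}\right) + 53\right) = 58 \left(- \frac{91}{15} + 53\right) = 58 \cdot \frac{704}{15} = \frac{40832}{15}$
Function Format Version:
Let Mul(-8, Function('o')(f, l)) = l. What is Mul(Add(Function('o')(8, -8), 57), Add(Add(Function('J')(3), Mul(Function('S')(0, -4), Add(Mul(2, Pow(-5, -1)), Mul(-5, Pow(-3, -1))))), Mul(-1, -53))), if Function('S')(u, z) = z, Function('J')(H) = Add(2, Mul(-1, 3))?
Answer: Rational(40832, 15) ≈ 2722.1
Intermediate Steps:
Function('J')(H) = -1 (Function('J')(H) = Add(2, -3) = -1)
Function('o')(f, l) = Mul(Rational(-1, 8), l)
Mul(Add(Function('o')(8, -8), 57), Add(Add(Function('J')(3), Mul(Function('S')(0, -4), Add(Mul(2, Pow(-5, -1)), Mul(-5, Pow(-3, -1))))), Mul(-1, -53))) = Mul(Add(Mul(Rational(-1, 8), -8), 57), Add(Add(-1, Mul(-4, Add(Mul(2, Pow(-5, -1)), Mul(-5, Pow(-3, -1))))), Mul(-1, -53))) = Mul(Add(1, 57), Add(Add(-1, Mul(-4, Add(Mul(2, Rational(-1, 5)), Mul(-5, Rational(-1, 3))))), 53)) = Mul(58, Add(Add(-1, Mul(-4, Add(Rational(-2, 5), Rational(5, 3)))), 53)) = Mul(58, Add(Add(-1, Mul(-4, Rational(19, 15))), 53)) = Mul(58, Add(Add(-1, Rational(-76, 15)), 53)) = Mul(58, Add(Rational(-91, 15), 53)) = Mul(58, Rational(704, 15)) = Rational(40832, 15)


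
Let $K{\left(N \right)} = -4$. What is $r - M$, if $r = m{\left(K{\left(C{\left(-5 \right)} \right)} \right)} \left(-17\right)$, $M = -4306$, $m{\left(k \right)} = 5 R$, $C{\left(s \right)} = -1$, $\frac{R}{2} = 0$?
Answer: $4306$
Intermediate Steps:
$R = 0$ ($R = 2 \cdot 0 = 0$)
$m{\left(k \right)} = 0$ ($m{\left(k \right)} = 5 \cdot 0 = 0$)
$r = 0$ ($r = 0 \left(-17\right) = 0$)
$r - M = 0 - -4306 = 0 + 4306 = 4306$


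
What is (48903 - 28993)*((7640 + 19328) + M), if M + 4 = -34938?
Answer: -158762340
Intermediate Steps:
M = -34942 (M = -4 - 34938 = -34942)
(48903 - 28993)*((7640 + 19328) + M) = (48903 - 28993)*((7640 + 19328) - 34942) = 19910*(26968 - 34942) = 19910*(-7974) = -158762340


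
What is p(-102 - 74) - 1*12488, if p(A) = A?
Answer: -12664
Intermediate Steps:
p(-102 - 74) - 1*12488 = (-102 - 74) - 1*12488 = -176 - 12488 = -12664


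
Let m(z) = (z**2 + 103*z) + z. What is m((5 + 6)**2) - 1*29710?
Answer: -2485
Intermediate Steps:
m(z) = z**2 + 104*z
m((5 + 6)**2) - 1*29710 = (5 + 6)**2*(104 + (5 + 6)**2) - 1*29710 = 11**2*(104 + 11**2) - 29710 = 121*(104 + 121) - 29710 = 121*225 - 29710 = 27225 - 29710 = -2485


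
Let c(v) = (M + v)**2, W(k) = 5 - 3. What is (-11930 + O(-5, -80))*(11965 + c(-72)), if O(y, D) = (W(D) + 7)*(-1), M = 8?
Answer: -191752279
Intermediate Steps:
W(k) = 2
c(v) = (8 + v)**2
O(y, D) = -9 (O(y, D) = (2 + 7)*(-1) = 9*(-1) = -9)
(-11930 + O(-5, -80))*(11965 + c(-72)) = (-11930 - 9)*(11965 + (8 - 72)**2) = -11939*(11965 + (-64)**2) = -11939*(11965 + 4096) = -11939*16061 = -191752279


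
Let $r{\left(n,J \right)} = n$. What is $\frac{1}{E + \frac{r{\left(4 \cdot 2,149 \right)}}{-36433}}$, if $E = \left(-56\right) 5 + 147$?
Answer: $- \frac{36433}{4845597} \approx -0.0075188$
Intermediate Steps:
$E = -133$ ($E = -280 + 147 = -133$)
$\frac{1}{E + \frac{r{\left(4 \cdot 2,149 \right)}}{-36433}} = \frac{1}{-133 + \frac{4 \cdot 2}{-36433}} = \frac{1}{-133 + 8 \left(- \frac{1}{36433}\right)} = \frac{1}{-133 - \frac{8}{36433}} = \frac{1}{- \frac{4845597}{36433}} = - \frac{36433}{4845597}$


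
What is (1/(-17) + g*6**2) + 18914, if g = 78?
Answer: 369273/17 ≈ 21722.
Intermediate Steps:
(1/(-17) + g*6**2) + 18914 = (1/(-17) + 78*6**2) + 18914 = (-1/17 + 78*36) + 18914 = (-1/17 + 2808) + 18914 = 47735/17 + 18914 = 369273/17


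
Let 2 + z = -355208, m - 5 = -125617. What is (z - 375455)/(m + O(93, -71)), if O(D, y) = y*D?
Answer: 146133/26443 ≈ 5.5263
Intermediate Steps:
m = -125612 (m = 5 - 125617 = -125612)
z = -355210 (z = -2 - 355208 = -355210)
O(D, y) = D*y
(z - 375455)/(m + O(93, -71)) = (-355210 - 375455)/(-125612 + 93*(-71)) = -730665/(-125612 - 6603) = -730665/(-132215) = -730665*(-1/132215) = 146133/26443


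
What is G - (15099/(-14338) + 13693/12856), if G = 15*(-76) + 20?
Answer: -103225532425/92164664 ≈ -1120.0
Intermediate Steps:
G = -1120 (G = -1140 + 20 = -1120)
G - (15099/(-14338) + 13693/12856) = -1120 - (15099/(-14338) + 13693/12856) = -1120 - (15099*(-1/14338) + 13693*(1/12856)) = -1120 - (-15099/14338 + 13693/12856) = -1120 - 1*1108745/92164664 = -1120 - 1108745/92164664 = -103225532425/92164664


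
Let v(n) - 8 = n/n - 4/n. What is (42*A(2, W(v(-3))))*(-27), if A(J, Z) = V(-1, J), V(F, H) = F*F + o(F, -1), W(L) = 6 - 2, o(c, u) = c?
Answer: 0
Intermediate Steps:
v(n) = 9 - 4/n (v(n) = 8 + (n/n - 4/n) = 8 + (1 - 4/n) = 9 - 4/n)
W(L) = 4
V(F, H) = F + F² (V(F, H) = F*F + F = F² + F = F + F²)
A(J, Z) = 0 (A(J, Z) = -(1 - 1) = -1*0 = 0)
(42*A(2, W(v(-3))))*(-27) = (42*0)*(-27) = 0*(-27) = 0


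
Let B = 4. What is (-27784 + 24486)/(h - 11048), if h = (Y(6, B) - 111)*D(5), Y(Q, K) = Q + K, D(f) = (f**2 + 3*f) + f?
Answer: 3298/15593 ≈ 0.21151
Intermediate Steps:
D(f) = f**2 + 4*f
Y(Q, K) = K + Q
h = -4545 (h = ((4 + 6) - 111)*(5*(4 + 5)) = (10 - 111)*(5*9) = -101*45 = -4545)
(-27784 + 24486)/(h - 11048) = (-27784 + 24486)/(-4545 - 11048) = -3298/(-15593) = -3298*(-1/15593) = 3298/15593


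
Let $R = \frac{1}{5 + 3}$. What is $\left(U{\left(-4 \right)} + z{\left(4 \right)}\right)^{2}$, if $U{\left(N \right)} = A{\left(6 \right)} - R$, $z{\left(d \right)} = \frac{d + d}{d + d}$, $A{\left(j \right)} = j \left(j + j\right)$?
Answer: $\frac{339889}{64} \approx 5310.8$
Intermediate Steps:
$A{\left(j \right)} = 2 j^{2}$ ($A{\left(j \right)} = j 2 j = 2 j^{2}$)
$R = \frac{1}{8} \approx 0.125$
$z{\left(d \right)} = 1$ ($z{\left(d \right)} = \frac{2 d}{2 d} = 2 d \frac{1}{2 d} = 1$)
$U{\left(N \right)} = \frac{575}{8}$ ($U{\left(N \right)} = 2 \cdot 6^{2} - \frac{1}{8} = 2 \cdot 36 - \frac{1}{8} = 72 - \frac{1}{8} = \frac{575}{8}$)
$\left(U{\left(-4 \right)} + z{\left(4 \right)}\right)^{2} = \left(\frac{575}{8} + 1\right)^{2} = \left(\frac{583}{8}\right)^{2} = \frac{339889}{64}$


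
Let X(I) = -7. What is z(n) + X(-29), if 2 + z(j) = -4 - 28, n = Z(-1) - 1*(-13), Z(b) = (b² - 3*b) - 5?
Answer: -41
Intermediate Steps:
Z(b) = -5 + b² - 3*b
n = 12 (n = (-5 + (-1)² - 3*(-1)) - 1*(-13) = (-5 + 1 + 3) + 13 = -1 + 13 = 12)
z(j) = -34 (z(j) = -2 + (-4 - 28) = -2 - 32 = -34)
z(n) + X(-29) = -34 - 7 = -41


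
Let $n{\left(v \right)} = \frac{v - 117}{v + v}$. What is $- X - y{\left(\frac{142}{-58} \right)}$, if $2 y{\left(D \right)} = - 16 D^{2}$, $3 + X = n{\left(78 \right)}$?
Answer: $\frac{172245}{3364} \approx 51.202$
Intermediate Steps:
$n{\left(v \right)} = \frac{-117 + v}{2 v}$
$X = - \frac{13}{4}$ ($X = -3 + \frac{-117 + 78}{2 \cdot 78} = -3 + \frac{1}{2} \cdot \frac{1}{78} \left(-39\right) = -3 - \frac{1}{4} = - \frac{13}{4} \approx -3.25$)
$y{\left(D \right)} = - 8 D^{2}$ ($y{\left(D \right)} = \frac{\left(-16\right) D^{2}}{2} = - 8 D^{2}$)
$- X - y{\left(\frac{142}{-58} \right)} = \left(-1\right) \left(- \frac{13}{4}\right) - - 8 \left(\frac{142}{-58}\right)^{2} = \frac{13}{4} - - 8 \left(142 \left(- \frac{1}{58}\right)\right)^{2} = \frac{13}{4} - - 8 \left(- \frac{71}{29}\right)^{2} = \frac{13}{4} - \left(-8\right) \frac{5041}{841} = \frac{13}{4} - - \frac{40328}{841} = \frac{13}{4} + \frac{40328}{841} = \frac{172245}{3364}$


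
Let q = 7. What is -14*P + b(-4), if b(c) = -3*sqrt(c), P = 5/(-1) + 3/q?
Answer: 64 - 6*I ≈ 64.0 - 6.0*I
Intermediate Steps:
P = -32/7 (P = 5/(-1) + 3/7 = 5*(-1) + 3*(1/7) = -5 + 3/7 = -32/7 ≈ -4.5714)
-14*P + b(-4) = -14*(-32/7) - 6*I = 64 - 6*I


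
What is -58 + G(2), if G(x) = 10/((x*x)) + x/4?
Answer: -55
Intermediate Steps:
G(x) = 10/x² + x/4 (G(x) = 10/(x²) + x*(¼) = 10/x² + x/4)
-58 + G(2) = -58 + (10/2² + (¼)*2) = -58 + (10*(¼) + ½) = -58 + (5/2 + ½) = -58 + 3 = -55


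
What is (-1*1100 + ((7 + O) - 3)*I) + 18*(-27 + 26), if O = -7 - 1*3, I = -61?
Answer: -752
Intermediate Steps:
O = -10 (O = -7 - 3 = -10)
(-1*1100 + ((7 + O) - 3)*I) + 18*(-27 + 26) = (-1*1100 + ((7 - 10) - 3)*(-61)) + 18*(-27 + 26) = (-1100 + (-3 - 3)*(-61)) + 18*(-1) = (-1100 - 6*(-61)) - 18 = (-1100 + 366) - 18 = -734 - 18 = -752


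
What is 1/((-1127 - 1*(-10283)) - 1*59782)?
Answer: -1/50626 ≈ -1.9753e-5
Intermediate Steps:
1/((-1127 - 1*(-10283)) - 1*59782) = 1/((-1127 + 10283) - 59782) = 1/(9156 - 59782) = 1/(-50626) = -1/50626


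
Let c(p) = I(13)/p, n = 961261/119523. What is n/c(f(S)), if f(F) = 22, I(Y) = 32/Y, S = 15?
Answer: 137460323/1912368 ≈ 71.880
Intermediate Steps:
n = 961261/119523 (n = 961261*(1/119523) = 961261/119523 ≈ 8.0425)
c(p) = 32/(13*p) (c(p) = (32/13)/p = (32*(1/13))/p = 32/(13*p))
n/c(f(S)) = 961261/(119523*(((32/13)/22))) = 961261/(119523*(((32/13)*(1/22)))) = 961261/(119523*(16/143)) = (961261/119523)*(143/16) = 137460323/1912368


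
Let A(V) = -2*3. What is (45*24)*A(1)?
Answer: -6480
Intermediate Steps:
A(V) = -6
(45*24)*A(1) = (45*24)*(-6) = 1080*(-6) = -6480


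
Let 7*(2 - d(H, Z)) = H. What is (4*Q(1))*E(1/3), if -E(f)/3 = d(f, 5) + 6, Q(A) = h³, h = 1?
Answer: -668/7 ≈ -95.429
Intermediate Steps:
d(H, Z) = 2 - H/7
Q(A) = 1 (Q(A) = 1³ = 1)
E(f) = -24 + 3*f/7 (E(f) = -3*((2 - f/7) + 6) = -3*(8 - f/7) = -24 + 3*f/7)
(4*Q(1))*E(1/3) = (4*1)*(-24 + (3/7)/3) = 4*(-24 + (3/7)*(⅓)) = 4*(-24 + ⅐) = 4*(-167/7) = -668/7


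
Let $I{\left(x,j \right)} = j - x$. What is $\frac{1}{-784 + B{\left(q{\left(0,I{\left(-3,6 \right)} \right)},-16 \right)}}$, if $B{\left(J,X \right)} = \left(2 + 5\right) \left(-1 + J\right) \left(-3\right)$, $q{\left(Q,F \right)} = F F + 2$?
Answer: $- \frac{1}{2506} \approx -0.00039904$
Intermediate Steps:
$q{\left(Q,F \right)} = 2 + F^{2}$ ($q{\left(Q,F \right)} = F^{2} + 2 = 2 + F^{2}$)
$B{\left(J,X \right)} = 21 - 21 J$ ($B{\left(J,X \right)} = 7 \left(3 - 3 J\right) = 21 - 21 J$)
$\frac{1}{-784 + B{\left(q{\left(0,I{\left(-3,6 \right)} \right)},-16 \right)}} = \frac{1}{-784 + \left(21 - 21 \left(2 + \left(6 - -3\right)^{2}\right)\right)} = \frac{1}{-784 + \left(21 - 21 \left(2 + \left(6 + 3\right)^{2}\right)\right)} = \frac{1}{-784 + \left(21 - 21 \left(2 + 9^{2}\right)\right)} = \frac{1}{-784 + \left(21 - 21 \left(2 + 81\right)\right)} = \frac{1}{-784 + \left(21 - 1743\right)} = \frac{1}{-784 - 1722} = \frac{1}{-2506} = - \frac{1}{2506}$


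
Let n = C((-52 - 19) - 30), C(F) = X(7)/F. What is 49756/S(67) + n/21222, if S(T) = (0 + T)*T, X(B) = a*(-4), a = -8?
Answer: 53323980692/4810910679 ≈ 11.084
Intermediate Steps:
X(B) = 32 (X(B) = -8*(-4) = 32)
C(F) = 32/F
n = -32/101 (n = 32/((-52 - 19) - 30) = 32/(-71 - 30) = 32/(-101) = 32*(-1/101) = -32/101 ≈ -0.31683)
S(T) = T² (S(T) = T*T = T²)
49756/S(67) + n/21222 = 49756/(67²) - 32/101/21222 = 49756/4489 - 32/101*1/21222 = 49756*(1/4489) - 16/1071711 = 49756/4489 - 16/1071711 = 53323980692/4810910679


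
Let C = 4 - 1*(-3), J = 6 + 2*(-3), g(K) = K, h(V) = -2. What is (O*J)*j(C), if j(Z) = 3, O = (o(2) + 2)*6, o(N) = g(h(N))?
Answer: 0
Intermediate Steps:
J = 0 (J = 6 - 6 = 0)
o(N) = -2
C = 7 (C = 4 + 3 = 7)
O = 0 (O = (-2 + 2)*6 = 0*6 = 0)
(O*J)*j(C) = (0*0)*3 = 0*3 = 0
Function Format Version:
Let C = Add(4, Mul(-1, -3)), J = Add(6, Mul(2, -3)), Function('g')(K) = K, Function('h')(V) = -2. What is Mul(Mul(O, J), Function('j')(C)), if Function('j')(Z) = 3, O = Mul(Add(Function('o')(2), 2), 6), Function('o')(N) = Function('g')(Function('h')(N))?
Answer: 0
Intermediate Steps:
J = 0 (J = Add(6, -6) = 0)
Function('o')(N) = -2
C = 7 (C = Add(4, 3) = 7)
O = 0 (O = Mul(Add(-2, 2), 6) = Mul(0, 6) = 0)
Mul(Mul(O, J), Function('j')(C)) = Mul(Mul(0, 0), 3) = Mul(0, 3) = 0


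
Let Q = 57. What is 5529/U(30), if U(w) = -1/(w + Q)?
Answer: -481023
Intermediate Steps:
U(w) = -1/(57 + w) (U(w) = -1/(w + 57) = -1/(57 + w))
5529/U(30) = 5529/((-1/(57 + 30))) = 5529/((-1/87)) = 5529/((-1*1/87)) = 5529/(-1/87) = 5529*(-87) = -481023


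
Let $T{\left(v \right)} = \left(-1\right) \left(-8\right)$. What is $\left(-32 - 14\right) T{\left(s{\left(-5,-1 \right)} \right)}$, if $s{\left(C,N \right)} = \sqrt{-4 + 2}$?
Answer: $-368$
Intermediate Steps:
$s{\left(C,N \right)} = i \sqrt{2}$ ($s{\left(C,N \right)} = \sqrt{-2} = i \sqrt{2}$)
$T{\left(v \right)} = 8$
$\left(-32 - 14\right) T{\left(s{\left(-5,-1 \right)} \right)} = \left(-32 - 14\right) 8 = \left(-46\right) 8 = -368$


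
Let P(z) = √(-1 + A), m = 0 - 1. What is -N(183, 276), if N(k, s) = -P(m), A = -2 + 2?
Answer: I ≈ 1.0*I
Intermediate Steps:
m = -1
A = 0
P(z) = I (P(z) = √(-1 + 0) = √(-1) = I)
N(k, s) = -I
-N(183, 276) = -(-1)*I = I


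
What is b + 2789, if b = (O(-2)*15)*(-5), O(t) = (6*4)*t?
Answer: 6389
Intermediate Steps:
O(t) = 24*t
b = 3600 (b = ((24*(-2))*15)*(-5) = -48*15*(-5) = -720*(-5) = 3600)
b + 2789 = 3600 + 2789 = 6389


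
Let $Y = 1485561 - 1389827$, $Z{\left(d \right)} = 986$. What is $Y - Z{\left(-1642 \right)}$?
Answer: $94748$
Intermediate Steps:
$Y = 95734$ ($Y = 1485561 - 1389827 = 95734$)
$Y - Z{\left(-1642 \right)} = 95734 - 986 = 94748$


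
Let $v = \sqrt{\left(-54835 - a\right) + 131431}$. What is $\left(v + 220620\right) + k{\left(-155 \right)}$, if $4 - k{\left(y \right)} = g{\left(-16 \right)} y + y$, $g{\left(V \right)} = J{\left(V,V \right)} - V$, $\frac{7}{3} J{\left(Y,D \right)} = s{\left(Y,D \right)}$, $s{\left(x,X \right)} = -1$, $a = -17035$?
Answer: $\frac{1562348}{7} + \sqrt{93631} \approx 2.235 \cdot 10^{5}$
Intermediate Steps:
$J{\left(Y,D \right)} = - \frac{3}{7}$ ($J{\left(Y,D \right)} = \frac{3}{7} \left(-1\right) = - \frac{3}{7}$)
$g{\left(V \right)} = - \frac{3}{7} - V$
$v = \sqrt{93631}$ ($v = \sqrt{\left(-54835 - -17035\right) + 131431} = \sqrt{\left(-54835 + 17035\right) + 131431} = \sqrt{-37800 + 131431} = \sqrt{93631} \approx 305.99$)
$k{\left(y \right)} = 4 - \frac{116 y}{7}$ ($k{\left(y \right)} = 4 - \left(\left(- \frac{3}{7} - -16\right) y + y\right) = 4 - \left(\left(- \frac{3}{7} + 16\right) y + y\right) = 4 - \left(\frac{109 y}{7} + y\right) = 4 - \frac{116 y}{7}$)
$\left(v + 220620\right) + k{\left(-155 \right)} = \left(\sqrt{93631} + 220620\right) + \left(4 - - \frac{17980}{7}\right) = \left(220620 + \sqrt{93631}\right) + \left(4 + \frac{17980}{7}\right) = \left(220620 + \sqrt{93631}\right) + \frac{18008}{7} = \frac{1562348}{7} + \sqrt{93631}$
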